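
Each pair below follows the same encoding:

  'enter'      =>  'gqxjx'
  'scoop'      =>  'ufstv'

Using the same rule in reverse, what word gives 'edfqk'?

cable

In enter: e→g is +2, n→q is +3, t→x is +4, e→j is +5 — the shift increases by 1 each position. Letter i (0-indexed) is shifted by i+2, so successive shifts are 2, 3, 4, ….
Reversing it on edfqk: e−2=c, d−3=a, f−4=b, q−5=l, k−6=e.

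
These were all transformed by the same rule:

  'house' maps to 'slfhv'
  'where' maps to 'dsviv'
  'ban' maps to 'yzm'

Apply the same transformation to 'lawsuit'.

Each pair mirrors across the alphabet (h↔s, o↔l, u↔f): positions sum to 25. This is the alphabet-reversal cipher (Atbash): a becomes z, b becomes y, etc.
For lawsuit: l↔o, a↔z, w↔d, s↔h, u↔f, i↔r, t↔g.

ozdhfrg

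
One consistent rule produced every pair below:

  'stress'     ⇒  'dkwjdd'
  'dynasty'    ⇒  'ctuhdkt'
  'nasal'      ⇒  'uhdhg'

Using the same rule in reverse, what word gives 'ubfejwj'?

nowhere

Treating letters as 0–25, the rule is x ↦ 7x + 7 (mod 26).
Undoing it on ubfejwj: u(20)→15·(20−7)≡13=n; b(1)→15·(1−7)≡14=o; f(5)→15·(5−7)≡22=w; e(4)→15·(4−7)≡7=h; j(9)→15·(9−7)≡4=e; w(22)→15·(22−7)≡17=r; j(9)→15·(9−7)≡4=e (all mod 26).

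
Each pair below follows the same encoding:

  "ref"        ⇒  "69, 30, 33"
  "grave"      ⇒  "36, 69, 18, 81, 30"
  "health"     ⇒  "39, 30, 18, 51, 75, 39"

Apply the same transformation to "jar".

45, 18, 69

r(#18)→69 and e(#5)→30: differences scale by 3, so n = 3·pos + 15. Each letter becomes 3×(its alphabet position, a=1..z=26) + 15.
For jar: j=10→45, a=1→18, r=18→69.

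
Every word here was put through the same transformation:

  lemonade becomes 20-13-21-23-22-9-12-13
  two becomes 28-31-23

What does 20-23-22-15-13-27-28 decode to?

The number is (letter's place in the alphabet, a=1) + 8.
Undoing it on 20-23-22-15-13-27-28: 20→(20−8)÷1=12=l, 23→(23−8)÷1=15=o, 22→(22−8)÷1=14=n, 15→(15−8)÷1=7=g, 13→(13−8)÷1=5=e, 27→(27−8)÷1=19=s, 28→(28−8)÷1=20=t.

longest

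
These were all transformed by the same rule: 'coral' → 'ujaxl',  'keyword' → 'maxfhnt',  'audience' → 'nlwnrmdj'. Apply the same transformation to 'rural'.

ujada

The output letters match the input read backwards, each shifted +9: coral reversed is laroc. The word is reversed, then every letter is shifted forward by 9.
For rural: reverse → larur; then shift: l+9=u, a+9=j, r+9=a, u+9=d, r+9=a.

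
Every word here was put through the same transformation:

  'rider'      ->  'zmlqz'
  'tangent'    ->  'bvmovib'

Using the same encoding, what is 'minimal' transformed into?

tiuqvqu

The output letters match the input read backwards, each shifted +8: rider reversed is redir. Read the word backwards and shift each letter +8.
On minimal: reverse → laminim; then shift: l+8=t, a+8=i, m+8=u, i+8=q, n+8=v, i+8=q, m+8=u.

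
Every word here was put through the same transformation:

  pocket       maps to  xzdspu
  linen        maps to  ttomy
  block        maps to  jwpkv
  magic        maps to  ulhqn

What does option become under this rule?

Shifts by position in pocket: pos 0: p→x (+8), pos 1: o→z (+11), pos 2: c→d (+1), pos 3: k→s (+8), pos 4: e→p (+11), pos 5: t→u (+1) — repeating every 3. It's a Vigenère-style cipher with numeric key [8,11,1]: position i shifts by key[i mod 3].
On option: o+8=w, p+11=a, t+1=u, i+8=q, o+11=z, n+1=o.

wauqzo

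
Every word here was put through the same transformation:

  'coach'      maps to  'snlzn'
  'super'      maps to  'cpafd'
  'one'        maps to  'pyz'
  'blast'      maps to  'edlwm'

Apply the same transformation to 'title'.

pwete

The output letters match the input read backwards, each shifted +11: coach reversed is hcaoc. Read the word backwards and shift each letter +11.
On title: reverse → eltit; then shift: e+11=p, l+11=w, t+11=e, i+11=t, t+11=e.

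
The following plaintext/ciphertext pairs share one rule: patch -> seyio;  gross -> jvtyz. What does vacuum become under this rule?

yehabu

In patch: p→s is +3, a→e is +4, t→y is +5, c→i is +6 — the shift increases by 1 each position. Each letter shifts forward by (position + 3), i.e. 3, 4, 5, … — the shift grows by one for each successive letter.
On vacuum: v+3=y, a+4=e, c+5=h, u+6=a, u+7=b, m+8=u.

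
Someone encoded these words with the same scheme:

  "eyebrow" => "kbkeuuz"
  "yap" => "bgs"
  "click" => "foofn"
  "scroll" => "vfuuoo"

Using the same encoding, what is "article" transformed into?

guwofok

The rule splits by letter class: vowels +6, consonants +3.
For article: a(vowel)+6=g, r(cons)+3=u, t(cons)+3=w, i(vowel)+6=o, c(cons)+3=f, l(cons)+3=o, e(vowel)+6=k.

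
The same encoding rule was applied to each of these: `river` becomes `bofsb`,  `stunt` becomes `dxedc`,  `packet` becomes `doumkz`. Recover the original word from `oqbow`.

merge

Read the word backwards and shift each letter +10.
Undoing it on oqbow: shift back: o−10=e, q−10=g, b−10=r, o−10=e, w−10=m → egrem; then reverse → merge.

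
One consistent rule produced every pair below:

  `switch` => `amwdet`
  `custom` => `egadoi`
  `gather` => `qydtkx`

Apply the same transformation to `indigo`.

s(18)→a(0) and w(22)→m(12) fit y≡3x+24 (mod 26); the inverse of 3 mod 26 is 9. Treating letters as 0–25, the rule is x ↦ 3x + 24 (mod 26).
On indigo: i(8)→3·8+24≡22=w; n(13)→3·13+24≡11=l; d(3)→3·3+24≡7=h; i(8)→3·8+24≡22=w; g(6)→3·6+24≡16=q; o(14)→3·14+24≡14=o (all mod 26).

wlhwqo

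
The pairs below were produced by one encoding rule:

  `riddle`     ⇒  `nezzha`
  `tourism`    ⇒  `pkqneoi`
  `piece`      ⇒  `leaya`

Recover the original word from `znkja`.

Compare letters: r→n is +22, i→e is +22, d→z is +22 — a constant shift. It's a constant shift of +22 (ROT22).
Undoing it on znkja: z−22=d, n−22=r, k−22=o, j−22=n, a−22=e.

drone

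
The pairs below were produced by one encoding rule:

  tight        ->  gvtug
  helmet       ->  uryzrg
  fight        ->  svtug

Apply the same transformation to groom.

This is a Caesar cipher with shift 13.
For groom: g+13=t, r+13=e, o+13=b, o+13=b, m+13=z.

tebbz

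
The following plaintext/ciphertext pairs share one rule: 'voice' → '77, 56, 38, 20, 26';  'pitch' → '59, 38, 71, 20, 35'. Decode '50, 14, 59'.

v(#22)→77 and o(#15)→56: differences scale by 3, so n = 3·pos + 11. With a=1..z=26, the number is 3·pos + 11.
Reversing it on 50, 14, 59: 50→(50−11)÷3=13=m, 14→(14−11)÷3=1=a, 59→(59−11)÷3=16=p.

map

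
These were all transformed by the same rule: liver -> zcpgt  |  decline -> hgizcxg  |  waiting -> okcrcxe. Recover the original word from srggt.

l(11)→z(25) and i(8)→c(2) fit y≡25x+10 (mod 26); the inverse of 25 mod 26 is 25. Each letter's alphabet position (a=0..z=25) is mapped through 25·x+10 mod 26 — an affine cipher.
Decoding srggt: s(18)→25·(18−10)≡18=s; r(17)→25·(17−10)≡19=t; g(6)→25·(6−10)≡4=e; g(6)→25·(6−10)≡4=e; t(19)→25·(19−10)≡17=r (all mod 26).

steer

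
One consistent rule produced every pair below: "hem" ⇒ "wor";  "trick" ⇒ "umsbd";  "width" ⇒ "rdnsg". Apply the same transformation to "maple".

Two steps: reverse the string, then apply a Caesar shift of +10.
For maple: reverse → elpam; then shift: e+10=o, l+10=v, p+10=z, a+10=k, m+10=w.

ovzkw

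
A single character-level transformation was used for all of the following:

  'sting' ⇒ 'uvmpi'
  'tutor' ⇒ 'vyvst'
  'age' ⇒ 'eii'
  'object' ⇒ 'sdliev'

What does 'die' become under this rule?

fmi

The shift depends on letter class: consonant s→u is +2, but vowel i→m is +4. Two shifts are in play — +4 for a/e/i/o/u, +2 for every other letter.
On die: d(cons)+2=f, i(vowel)+4=m, e(vowel)+4=i.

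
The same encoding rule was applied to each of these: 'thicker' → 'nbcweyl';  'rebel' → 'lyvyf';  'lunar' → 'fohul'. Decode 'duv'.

Compare letters: t→n is +20, h→b is +20, i→c is +20 — a constant shift. Each letter is shifted forward by 20 in the alphabet (a Caesar shift of +20).
Undoing it on duv: d−20=j, u−20=a, v−20=b.

jab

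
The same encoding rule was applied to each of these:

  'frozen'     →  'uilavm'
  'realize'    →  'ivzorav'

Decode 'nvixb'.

Each pair mirrors across the alphabet (f↔u, r↔i, o↔l): positions sum to 25. Letters are reflected about the middle of the alphabet (position → 25−position): Atbash.
Decoding nvixb: n↔m, v↔e, i↔r, x↔c, b↔y.

mercy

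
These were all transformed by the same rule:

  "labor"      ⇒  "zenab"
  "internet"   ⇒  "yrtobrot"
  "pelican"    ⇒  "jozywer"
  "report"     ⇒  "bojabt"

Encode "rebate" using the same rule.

boneto

Treating letters as 0–25, the rule is x ↦ 9x + 4 (mod 26).
On rebate: r(17)→9·17+4≡1=b; e(4)→9·4+4≡14=o; b(1)→9·1+4≡13=n; a(0)→9·0+4≡4=e; t(19)→9·19+4≡19=t; e(4)→9·4+4≡14=o (all mod 26).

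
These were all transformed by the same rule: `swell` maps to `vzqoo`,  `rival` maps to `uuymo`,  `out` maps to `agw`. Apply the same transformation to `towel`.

The shift depends on letter class: consonant s→v is +3, but vowel e→q is +12. Vowels shift forward by 12 and consonants shift forward by 3.
Applying it to towel: t(cons)+3=w, o(vowel)+12=a, w(cons)+3=z, e(vowel)+12=q, l(cons)+3=o.

wazqo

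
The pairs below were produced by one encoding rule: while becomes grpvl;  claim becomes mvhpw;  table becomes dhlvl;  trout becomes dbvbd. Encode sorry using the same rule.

The shift depends on letter class: consonant w→g is +10, but vowel i→p is +7. Vowels shift forward by 7 and consonants shift forward by 10.
Applying it to sorry: s(cons)+10=c, o(vowel)+7=v, r(cons)+10=b, r(cons)+10=b, y(cons)+10=i.

cvbbi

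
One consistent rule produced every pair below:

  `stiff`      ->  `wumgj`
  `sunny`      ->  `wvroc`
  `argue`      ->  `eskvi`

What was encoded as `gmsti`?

Shifts by position in stiff: pos 0: s→w (+4), pos 1: t→u (+1), pos 2: i→m (+4), pos 3: f→g (+1) — repeating every 2. A repeating key of period 2 is used — shifts +4, +1 over and over.
Reversing it on gmsti: g−4=c, m−1=l, s−4=o, t−1=s, i−4=e.

close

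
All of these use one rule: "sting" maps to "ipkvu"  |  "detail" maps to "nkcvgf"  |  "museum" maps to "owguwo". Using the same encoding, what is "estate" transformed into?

gvcvug

The output letters match the input read backwards, each shifted +2: sting reversed is gnits. Read the word backwards and shift each letter +2.
On estate: reverse → etatse; then shift: e+2=g, t+2=v, a+2=c, t+2=v, s+2=u, e+2=g.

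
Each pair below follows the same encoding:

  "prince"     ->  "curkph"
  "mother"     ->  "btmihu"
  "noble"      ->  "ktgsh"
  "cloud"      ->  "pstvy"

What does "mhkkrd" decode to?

tennis

Each letter's alphabet position (a=0..z=25) is mapped through 9·x+23 mod 26 — an affine cipher.
Decoding mhkkrd: m(12)→3·(12−23)≡19=t; h(7)→3·(7−23)≡4=e; k(10)→3·(10−23)≡13=n; k(10)→3·(10−23)≡13=n; r(17)→3·(17−23)≡8=i; d(3)→3·(3−23)≡18=s (all mod 26).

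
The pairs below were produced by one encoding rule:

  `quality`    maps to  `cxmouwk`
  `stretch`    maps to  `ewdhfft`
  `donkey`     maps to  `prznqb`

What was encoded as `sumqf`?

grant

Shifts by position in quality: pos 0: q→c (+12), pos 1: u→x (+3), pos 2: a→m (+12), pos 3: l→o (+3) — repeating every 2. A repeating key of period 2 is used — shifts +12, +3 over and over.
Reversing it on sumqf: s−12=g, u−3=r, m−12=a, q−3=n, f−12=t.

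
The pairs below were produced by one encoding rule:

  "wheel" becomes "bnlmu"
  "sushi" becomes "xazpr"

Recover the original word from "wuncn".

In wheel: w→b is +5, h→n is +6, e→l is +7, e→m is +8 — the shift increases by 1 each position. The shift increases by 1 at each position, starting from +5: 5, 6, 7, ….
Undoing it on wuncn: w−5=r, u−6=o, n−7=g, c−8=u, n−9=e.

rogue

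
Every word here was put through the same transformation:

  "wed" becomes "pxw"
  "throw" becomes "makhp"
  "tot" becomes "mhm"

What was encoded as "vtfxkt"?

camera

Compare letters: w→p is +19, e→x is +19, d→w is +19 — a constant shift. Every letter moves 19 places later in the alphabet, wrapping around z→a.
Reversing it on vtfxkt: v−19=c, t−19=a, f−19=m, x−19=e, k−19=r, t−19=a.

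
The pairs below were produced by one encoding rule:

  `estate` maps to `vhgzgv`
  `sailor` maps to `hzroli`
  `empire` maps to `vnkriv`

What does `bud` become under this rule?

This is the alphabet-reversal cipher (Atbash): a becomes z, b becomes y, etc.
Applying it to bud: b↔y, u↔f, d↔w.

yfw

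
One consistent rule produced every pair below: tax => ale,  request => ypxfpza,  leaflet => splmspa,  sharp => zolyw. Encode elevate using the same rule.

The shift depends on letter class: consonant t→a is +7, but vowel a→l is +11. Vowels shift forward by 11 and consonants shift forward by 7.
On elevate: e(vowel)+11=p, l(cons)+7=s, e(vowel)+11=p, v(cons)+7=c, a(vowel)+11=l, t(cons)+7=a, e(vowel)+11=p.

pspclap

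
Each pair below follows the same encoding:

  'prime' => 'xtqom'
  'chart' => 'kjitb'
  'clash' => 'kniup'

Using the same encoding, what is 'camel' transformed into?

kcugt

Shifts by position in prime: pos 0: p→x (+8), pos 1: r→t (+2), pos 2: i→q (+8), pos 3: m→o (+2) — repeating every 2. The shifts repeat in a cycle of length 2: positions 0,1,… shift by +8, +2, then the pattern repeats.
Applying it to camel: c+8=k, a+2=c, m+8=u, e+2=g, l+8=t.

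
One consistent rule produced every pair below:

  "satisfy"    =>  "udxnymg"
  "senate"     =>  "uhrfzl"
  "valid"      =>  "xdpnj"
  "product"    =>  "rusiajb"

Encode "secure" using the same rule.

The shift increases by 1 at each position, starting from +2: 2, 3, 4, ….
Applying it to secure: s+2=u, e+3=h, c+4=g, u+5=z, r+6=x, e+7=l.

uhgzxl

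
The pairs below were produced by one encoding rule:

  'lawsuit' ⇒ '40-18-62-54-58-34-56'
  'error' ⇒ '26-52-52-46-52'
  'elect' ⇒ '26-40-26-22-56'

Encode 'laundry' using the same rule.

40-18-58-44-24-52-66

l(#12)→40 and a(#1)→18: differences scale by 2, so n = 2·pos + 16. Each letter becomes 2×(its alphabet position, a=1..z=26) + 16.
On laundry: l=12→40, a=1→18, u=21→58, n=14→44, d=4→24, r=18→52, y=25→66.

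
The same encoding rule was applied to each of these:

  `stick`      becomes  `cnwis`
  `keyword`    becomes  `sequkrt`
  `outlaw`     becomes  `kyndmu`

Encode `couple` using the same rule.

s(18)→c(2) and t(19)→n(13) fit y≡11x+12 (mod 26); the inverse of 11 mod 26 is 19. Each letter's alphabet position (a=0..z=25) is mapped through 11·x+12 mod 26 — an affine cipher.
On couple: c(2)→11·2+12≡8=i; o(14)→11·14+12≡10=k; u(20)→11·20+12≡24=y; p(15)→11·15+12≡21=v; l(11)→11·11+12≡3=d; e(4)→11·4+12≡4=e (all mod 26).

ikyvde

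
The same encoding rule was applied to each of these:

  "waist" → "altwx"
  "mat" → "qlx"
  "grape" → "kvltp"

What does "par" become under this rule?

Two shifts are in play — +11 for a/e/i/o/u, +4 for every other letter.
Applying it to par: p(cons)+4=t, a(vowel)+11=l, r(cons)+4=v.

tlv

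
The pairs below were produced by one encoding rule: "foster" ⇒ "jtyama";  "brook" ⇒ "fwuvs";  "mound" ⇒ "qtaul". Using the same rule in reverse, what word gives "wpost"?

In foster: f→j is +4, o→t is +5, s→y is +6, t→a is +7 — the shift increases by 1 each position. Letter i (0-indexed) is shifted by i+4, so successive shifts are 4, 5, 6, ….
Reversing it on wpost: w−4=s, p−5=k, o−6=i, s−7=l, t−8=l.

skill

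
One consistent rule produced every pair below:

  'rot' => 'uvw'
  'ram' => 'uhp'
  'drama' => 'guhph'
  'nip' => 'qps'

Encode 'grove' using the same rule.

juvyl

The shift depends on letter class: consonant r→u is +3, but vowel o→v is +7. Vowels shift forward by 7 and consonants shift forward by 3.
Applying it to grove: g(cons)+3=j, r(cons)+3=u, o(vowel)+7=v, v(cons)+3=y, e(vowel)+7=l.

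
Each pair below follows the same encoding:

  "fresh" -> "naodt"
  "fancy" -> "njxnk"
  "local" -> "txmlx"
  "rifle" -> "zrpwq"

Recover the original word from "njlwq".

The shift increases by 1 at each position, starting from +8: 8, 9, 10, ….
Reversing it on njlwq: n−8=f, j−9=a, l−10=b, w−11=l, q−12=e.

fable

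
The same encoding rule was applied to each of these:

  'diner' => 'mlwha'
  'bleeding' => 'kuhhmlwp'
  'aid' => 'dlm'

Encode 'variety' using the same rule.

edalhch

The shift depends on letter class: consonant d→m is +9, but vowel i→l is +3. Two shifts are in play — +3 for a/e/i/o/u, +9 for every other letter.
On variety: v(cons)+9=e, a(vowel)+3=d, r(cons)+9=a, i(vowel)+3=l, e(vowel)+3=h, t(cons)+9=c, y(cons)+9=h.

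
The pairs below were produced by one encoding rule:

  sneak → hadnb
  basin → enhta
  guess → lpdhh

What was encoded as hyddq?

s(18)→h(7) and n(13)→a(0) fit y≡17x+13 (mod 26); the inverse of 17 mod 26 is 23. This is an affine cipher: with a=0,…,z=25, each position x becomes (17x+13) mod 26.
Undoing it on hyddq: h(7)→23·(7−13)≡18=s; y(24)→23·(24−13)≡19=t; d(3)→23·(3−13)≡4=e; d(3)→23·(3−13)≡4=e; q(16)→23·(16−13)≡17=r (all mod 26).

steer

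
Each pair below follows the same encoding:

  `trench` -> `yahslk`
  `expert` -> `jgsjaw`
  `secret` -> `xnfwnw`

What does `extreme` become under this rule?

jgwwnpj

The shifts repeat in a cycle of length 3: positions 0,1,… shift by +5, +9, +3, then the pattern repeats.
Applying it to extreme: e+5=j, x+9=g, t+3=w, r+5=w, e+9=n, m+3=p, e+5=j.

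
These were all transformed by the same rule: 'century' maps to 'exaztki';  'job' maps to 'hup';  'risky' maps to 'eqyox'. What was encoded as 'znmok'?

Read the word backwards and shift each letter +6.
Decoding znmok: shift back: z−6=t, n−6=h, m−6=g, o−6=i, k−6=e → thgie; then reverse → eight.

eight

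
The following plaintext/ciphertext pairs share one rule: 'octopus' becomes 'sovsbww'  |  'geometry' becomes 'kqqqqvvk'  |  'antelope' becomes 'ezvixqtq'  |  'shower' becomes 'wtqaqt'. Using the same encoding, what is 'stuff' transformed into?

Shifts by position in octopus: pos 0: o→s (+4), pos 1: c→o (+12), pos 2: t→v (+2), pos 3: o→s (+4), pos 4: p→b (+12), pos 5: u→w (+2) — repeating every 3. The shifts repeat in a cycle of length 3: positions 0,1,… shift by +4, +12, +2, then the pattern repeats.
Applying it to stuff: s+4=w, t+12=f, u+2=w, f+4=j, f+12=r.

wfwjr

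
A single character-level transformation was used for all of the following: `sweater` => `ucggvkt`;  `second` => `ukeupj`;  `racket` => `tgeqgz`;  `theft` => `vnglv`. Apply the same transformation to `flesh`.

hrgyj

Shifts by position in sweater: pos 0: s→u (+2), pos 1: w→c (+6), pos 2: e→g (+2), pos 3: a→g (+6) — repeating every 2. The shifts repeat in a cycle of length 2: positions 0,1,… shift by +2, +6, then the pattern repeats.
On flesh: f+2=h, l+6=r, e+2=g, s+6=y, h+2=j.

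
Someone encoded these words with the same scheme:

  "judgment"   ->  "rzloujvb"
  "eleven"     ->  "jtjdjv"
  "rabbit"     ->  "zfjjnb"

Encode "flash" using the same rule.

ntfap

Two shifts are in play — +5 for a/e/i/o/u, +8 for every other letter.
On flash: f(cons)+8=n, l(cons)+8=t, a(vowel)+5=f, s(cons)+8=a, h(cons)+8=p.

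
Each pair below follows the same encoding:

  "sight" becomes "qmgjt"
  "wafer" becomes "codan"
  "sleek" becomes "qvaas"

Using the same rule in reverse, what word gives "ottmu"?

This is an affine cipher: with a=0,…,z=25, each position x becomes (3x+14) mod 26.
Reversing it on ottmu: o(14)→9·(14−14)≡0=a; t(19)→9·(19−14)≡19=t; t(19)→9·(19−14)≡19=t; m(12)→9·(12−14)≡8=i; u(20)→9·(20−14)≡2=c (all mod 26).

attic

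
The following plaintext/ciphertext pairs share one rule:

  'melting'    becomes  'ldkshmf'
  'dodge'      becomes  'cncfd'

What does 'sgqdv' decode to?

threw

Compare letters: m→l is +25, e→d is +25, l→k is +25 — a constant shift. This is a Caesar cipher with shift 25.
Decoding sgqdv: s−25=t, g−25=h, q−25=r, d−25=e, v−25=w.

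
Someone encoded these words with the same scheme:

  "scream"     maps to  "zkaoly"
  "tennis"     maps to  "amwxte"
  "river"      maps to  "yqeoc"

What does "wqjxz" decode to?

piano

In scream: s→z is +7, c→k is +8, r→a is +9, e→o is +10 — the shift increases by 1 each position. The shift increases by 1 at each position, starting from +7: 7, 8, 9, ….
Undoing it on wqjxz: w−7=p, q−8=i, j−9=a, x−10=n, z−11=o.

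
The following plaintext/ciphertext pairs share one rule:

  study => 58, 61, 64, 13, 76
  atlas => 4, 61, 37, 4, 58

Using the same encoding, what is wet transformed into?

s(#19)→58 and t(#20)→61: differences scale by 3, so n = 3·pos + 1. Each letter becomes 3×(its alphabet position, a=1..z=26) + 1.
Applying it to wet: w=23→70, e=5→16, t=20→61.

70, 16, 61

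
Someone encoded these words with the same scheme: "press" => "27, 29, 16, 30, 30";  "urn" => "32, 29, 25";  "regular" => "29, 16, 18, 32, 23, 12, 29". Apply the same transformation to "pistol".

27, 20, 30, 31, 26, 23

p is letter #16 and maps to 27: an offset of 11. Each letter is replaced by its alphabet position (a=1..z=26) + 11.
For pistol: p=16→27, i=9→20, s=19→30, t=20→31, o=15→26, l=12→23.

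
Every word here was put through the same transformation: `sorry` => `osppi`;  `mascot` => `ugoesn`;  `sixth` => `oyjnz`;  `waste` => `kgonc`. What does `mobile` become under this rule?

usfyvc

s(18)→o(14) and o(14)→s(18) fit y≡25x+6 (mod 26); the inverse of 25 mod 26 is 25. Each letter's alphabet position (a=0..z=25) is mapped through 25·x+6 mod 26 — an affine cipher.
On mobile: m(12)→25·12+6≡20=u; o(14)→25·14+6≡18=s; b(1)→25·1+6≡5=f; i(8)→25·8+6≡24=y; l(11)→25·11+6≡21=v; e(4)→25·4+6≡2=c (all mod 26).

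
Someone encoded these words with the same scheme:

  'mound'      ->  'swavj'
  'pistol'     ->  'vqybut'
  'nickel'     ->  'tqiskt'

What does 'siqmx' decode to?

Shifts by position in mound: pos 0: m→s (+6), pos 1: o→w (+8), pos 2: u→a (+6), pos 3: n→v (+8) — repeating every 2. The shifts repeat in a cycle of length 2: positions 0,1,… shift by +6, +8, then the pattern repeats.
Undoing it on siqmx: s−6=m, i−8=a, q−6=k, m−8=e, x−6=r.

maker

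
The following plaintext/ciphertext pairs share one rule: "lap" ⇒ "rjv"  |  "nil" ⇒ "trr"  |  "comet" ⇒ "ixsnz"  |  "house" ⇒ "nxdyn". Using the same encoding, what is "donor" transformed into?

The rule splits by letter class: vowels +9, consonants +6.
Applying it to donor: d(cons)+6=j, o(vowel)+9=x, n(cons)+6=t, o(vowel)+9=x, r(cons)+6=x.

jxtxx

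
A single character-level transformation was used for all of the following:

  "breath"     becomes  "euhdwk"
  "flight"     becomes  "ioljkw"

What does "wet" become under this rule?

Compare letters: b→e is +3, r→u is +3, e→h is +3 — a constant shift. This is a Caesar cipher with shift 3.
For wet: w+3=z, e+3=h, t+3=w.

zhw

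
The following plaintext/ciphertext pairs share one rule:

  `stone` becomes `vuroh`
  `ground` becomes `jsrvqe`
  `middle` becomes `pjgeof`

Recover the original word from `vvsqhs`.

supper

A repeating key of period 2 is used — shifts +3, +1 over and over.
Decoding vvsqhs: v−3=s, v−1=u, s−3=p, q−1=p, h−3=e, s−1=r.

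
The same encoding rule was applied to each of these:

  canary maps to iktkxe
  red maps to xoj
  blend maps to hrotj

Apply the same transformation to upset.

The shift depends on letter class: consonant c→i is +6, but vowel a→k is +10. Two shifts are in play — +10 for a/e/i/o/u, +6 for every other letter.
Applying it to upset: u(vowel)+10=e, p(cons)+6=v, s(cons)+6=y, e(vowel)+10=o, t(cons)+6=z.

evyoz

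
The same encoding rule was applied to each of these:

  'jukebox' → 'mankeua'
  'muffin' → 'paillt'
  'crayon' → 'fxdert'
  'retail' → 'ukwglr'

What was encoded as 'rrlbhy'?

Shifts by position in jukebox: pos 0: j→m (+3), pos 1: u→a (+6), pos 2: k→n (+3), pos 3: e→k (+6) — repeating every 2. The shifts repeat in a cycle of length 2: positions 0,1,… shift by +3, +6, then the pattern repeats.
Decoding rrlbhy: r−3=o, r−6=l, l−3=i, b−6=v, h−3=e, y−6=s.

olives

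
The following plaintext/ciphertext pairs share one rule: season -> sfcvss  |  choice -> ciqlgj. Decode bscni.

brake

In season: s→s is +0, e→f is +1, a→c is +2, s→v is +3 — the shift increases by 1 each position. The shift increases by 1 at each position, starting from +0: 0, 1, 2, ….
Undoing it on bscni: b−0=b, s−1=r, c−2=a, n−3=k, i−4=e.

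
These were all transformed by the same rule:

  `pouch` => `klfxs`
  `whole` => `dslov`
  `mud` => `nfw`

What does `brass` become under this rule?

Each letter is replaced by its mirror in the alphabet: a↔z, b↔y, c↔x, and so on (the Atbash cipher).
For brass: b↔y, r↔i, a↔z, s↔h, s↔h.

yizhh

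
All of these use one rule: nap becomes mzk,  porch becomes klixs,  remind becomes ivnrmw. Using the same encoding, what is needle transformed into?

mvvwov

Each pair mirrors across the alphabet (n↔m, a↔z, p↔k): positions sum to 25. This is the alphabet-reversal cipher (Atbash): a becomes z, b becomes y, etc.
On needle: n↔m, e↔v, e↔v, d↔w, l↔o, e↔v.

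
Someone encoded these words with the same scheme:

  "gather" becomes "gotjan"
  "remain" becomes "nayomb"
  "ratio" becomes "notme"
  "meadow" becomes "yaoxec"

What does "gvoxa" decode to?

This is an affine cipher: with a=0,…,z=25, each position x becomes (3x+14) mod 26.
Undoing it on gvoxa: g(6)→9·(6−14)≡6=g; v(21)→9·(21−14)≡11=l; o(14)→9·(14−14)≡0=a; x(23)→9·(23−14)≡3=d; a(0)→9·(0−14)≡4=e (all mod 26).

glade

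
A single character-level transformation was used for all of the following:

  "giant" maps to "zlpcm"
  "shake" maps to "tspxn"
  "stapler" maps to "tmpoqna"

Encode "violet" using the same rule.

g(6)→z(25) and i(8)→l(11) fit y≡19x+15 (mod 26); the inverse of 19 mod 26 is 11. Each letter's alphabet position (a=0..z=25) is mapped through 19·x+15 mod 26 — an affine cipher.
Applying it to violet: v(21)→19·21+15≡24=y; i(8)→19·8+15≡11=l; o(14)→19·14+15≡21=v; l(11)→19·11+15≡16=q; e(4)→19·4+15≡13=n; t(19)→19·19+15≡12=m (all mod 26).

ylvqnm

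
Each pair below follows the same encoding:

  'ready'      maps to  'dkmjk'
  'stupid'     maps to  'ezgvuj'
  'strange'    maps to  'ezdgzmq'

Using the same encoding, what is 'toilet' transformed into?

Shifts by position in ready: pos 0: r→d (+12), pos 1: e→k (+6), pos 2: a→m (+12), pos 3: d→j (+6) — repeating every 2. The shifts repeat in a cycle of length 2: positions 0,1,… shift by +12, +6, then the pattern repeats.
For toilet: t+12=f, o+6=u, i+12=u, l+6=r, e+12=q, t+6=z.

fuurqz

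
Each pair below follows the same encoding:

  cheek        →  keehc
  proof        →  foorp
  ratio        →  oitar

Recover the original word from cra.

arc

The output letters match the input read backwards: cheek reversed is keehc. It's just the letters in reverse order.
Reversing it on cra: then reverse → arc.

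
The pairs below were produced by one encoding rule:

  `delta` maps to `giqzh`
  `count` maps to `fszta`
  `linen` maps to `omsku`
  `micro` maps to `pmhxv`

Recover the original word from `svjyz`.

In delta: d→g is +3, e→i is +4, l→q is +5, t→z is +6 — the shift increases by 1 each position. Each letter shifts forward by (position + 3), i.e. 3, 4, 5, … — the shift grows by one for each successive letter.
Decoding svjyz: s−3=p, v−4=r, j−5=e, y−6=s, z−7=s.

press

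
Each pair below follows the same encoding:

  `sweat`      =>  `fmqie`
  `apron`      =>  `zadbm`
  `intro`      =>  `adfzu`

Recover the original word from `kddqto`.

The output letters match the input read backwards, each shifted +12: sweat reversed is taews. Two steps: reverse the string, then apply a Caesar shift of +12.
Reversing it on kddqto: shift back: k−12=y, d−12=r, d−12=r, q−12=e, t−12=h, o−12=c → yrrehc; then reverse → cherry.

cherry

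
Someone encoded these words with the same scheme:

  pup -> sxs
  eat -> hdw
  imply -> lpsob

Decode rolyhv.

Compare letters: p→s is +3, u→x is +3, p→s is +3 — a constant shift. This is a Caesar cipher with shift 3.
Reversing it on rolyhv: r−3=o, o−3=l, l−3=i, y−3=v, h−3=e, v−3=s.

olives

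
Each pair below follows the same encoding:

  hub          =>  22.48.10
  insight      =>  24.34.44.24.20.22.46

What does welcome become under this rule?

52.16.30.12.36.32.16

With a=1..z=26, the number is 2·pos + 6.
For welcome: w=23→52, e=5→16, l=12→30, c=3→12, o=15→36, m=13→32, e=5→16.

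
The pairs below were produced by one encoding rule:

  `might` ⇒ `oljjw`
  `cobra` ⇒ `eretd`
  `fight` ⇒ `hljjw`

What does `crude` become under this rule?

Shifts by position in might: pos 0: m→o (+2), pos 1: i→l (+3), pos 2: g→j (+3), pos 3: h→j (+2), pos 4: t→w (+3) — repeating every 3. The shifts repeat in a cycle of length 3: positions 0,1,… shift by +2, +3, +3, then the pattern repeats.
On crude: c+2=e, r+3=u, u+3=x, d+2=f, e+3=h.

euxfh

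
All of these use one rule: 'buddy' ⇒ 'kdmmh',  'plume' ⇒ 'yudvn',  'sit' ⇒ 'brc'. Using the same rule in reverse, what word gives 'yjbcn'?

paste

Compare letters: b→k is +9, u→d is +9, d→m is +9 — a constant shift. This is a Caesar cipher with shift 9.
Undoing it on yjbcn: y−9=p, j−9=a, b−9=s, c−9=t, n−9=e.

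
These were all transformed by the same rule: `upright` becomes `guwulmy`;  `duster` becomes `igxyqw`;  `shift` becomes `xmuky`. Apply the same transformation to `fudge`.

The shift depends on letter class: consonant p→u is +5, but vowel u→g is +12. Vowels shift forward by 12 and consonants shift forward by 5.
On fudge: f(cons)+5=k, u(vowel)+12=g, d(cons)+5=i, g(cons)+5=l, e(vowel)+12=q.

kgilq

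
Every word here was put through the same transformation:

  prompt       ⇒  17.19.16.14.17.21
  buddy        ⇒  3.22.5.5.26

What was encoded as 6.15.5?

The number is (letter's place in the alphabet, a=1) + 1.
Undoing it on 6.15.5: 6→(6−1)÷1=5=e, 15→(15−1)÷1=14=n, 5→(5−1)÷1=4=d.

end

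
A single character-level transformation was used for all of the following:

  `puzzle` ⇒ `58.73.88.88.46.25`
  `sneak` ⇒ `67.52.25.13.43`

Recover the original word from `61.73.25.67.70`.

quest

p(#16)→58 and u(#21)→73: differences scale by 3, so n = 3·pos + 10. With a=1..z=26, the number is 3·pos + 10.
Undoing it on 61.73.25.67.70: 61→(61−10)÷3=17=q, 73→(73−10)÷3=21=u, 25→(25−10)÷3=5=e, 67→(67−10)÷3=19=s, 70→(70−10)÷3=20=t.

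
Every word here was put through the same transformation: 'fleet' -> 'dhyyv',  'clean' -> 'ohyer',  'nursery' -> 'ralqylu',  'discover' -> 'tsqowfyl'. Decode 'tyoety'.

Treating letters as 0–25, the rule is x ↦ 5x + 4 (mod 26).
Undoing it on tyoety: t(19)→21·(19−4)≡3=d; y(24)→21·(24−4)≡4=e; o(14)→21·(14−4)≡2=c; e(4)→21·(4−4)≡0=a; t(19)→21·(19−4)≡3=d; y(24)→21·(24−4)≡4=e (all mod 26).

decade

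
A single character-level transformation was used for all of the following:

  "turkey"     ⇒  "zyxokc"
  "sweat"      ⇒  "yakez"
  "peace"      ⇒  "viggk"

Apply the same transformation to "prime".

Shifts by position in turkey: pos 0: t→z (+6), pos 1: u→y (+4), pos 2: r→x (+6), pos 3: k→o (+4) — repeating every 2. It's a Vigenère-style cipher with numeric key [6,4]: position i shifts by key[i mod 2].
For prime: p+6=v, r+4=v, i+6=o, m+4=q, e+6=k.

vvoqk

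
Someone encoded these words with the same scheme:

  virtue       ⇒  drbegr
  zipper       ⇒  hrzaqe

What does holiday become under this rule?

In virtue: v→d is +8, i→r is +9, r→b is +10, t→e is +11 — the shift increases by 1 each position. Each letter shifts forward by (position + 8), i.e. 8, 9, 10, … — the shift grows by one for each successive letter.
Applying it to holiday: h+8=p, o+9=x, l+10=v, i+11=t, d+12=p, a+13=n, y+14=m.

pxvtpnm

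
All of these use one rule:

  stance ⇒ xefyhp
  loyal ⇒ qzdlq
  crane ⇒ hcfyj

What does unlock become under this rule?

Shifts by position in stance: pos 0: s→x (+5), pos 1: t→e (+11), pos 2: a→f (+5), pos 3: n→y (+11) — repeating every 2. It's a Vigenère-style cipher with numeric key [5,11]: position i shifts by key[i mod 2].
For unlock: u+5=z, n+11=y, l+5=q, o+11=z, c+5=h, k+11=v.

zyqzhv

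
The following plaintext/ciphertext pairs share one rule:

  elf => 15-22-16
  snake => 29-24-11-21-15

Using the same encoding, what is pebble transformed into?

26-15-12-12-22-15

e is letter #5 and maps to 15: an offset of 10. The number is (letter's place in the alphabet, a=1) + 10.
Applying it to pebble: p=16→26, e=5→15, b=2→12, b=2→12, l=12→22, e=5→15.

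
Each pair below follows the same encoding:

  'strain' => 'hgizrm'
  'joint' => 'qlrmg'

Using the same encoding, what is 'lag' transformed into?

Each pair mirrors across the alphabet (s↔h, t↔g, r↔i): positions sum to 25. Letters are reflected about the middle of the alphabet (position → 25−position): Atbash.
On lag: l↔o, a↔z, g↔t.

ozt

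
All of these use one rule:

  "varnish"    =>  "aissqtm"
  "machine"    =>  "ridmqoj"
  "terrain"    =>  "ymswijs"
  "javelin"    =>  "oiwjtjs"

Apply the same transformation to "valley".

aimqmz

A repeating key of period 3 is used — shifts +5, +8, +1 over and over.
On valley: v+5=a, a+8=i, l+1=m, l+5=q, e+8=m, y+1=z.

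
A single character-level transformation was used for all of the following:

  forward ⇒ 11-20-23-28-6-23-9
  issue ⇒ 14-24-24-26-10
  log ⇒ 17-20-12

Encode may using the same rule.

18-6-30

f is letter #6 and maps to 11: an offset of 5. The number is (letter's place in the alphabet, a=1) + 5.
On may: m=13→18, a=1→6, y=25→30.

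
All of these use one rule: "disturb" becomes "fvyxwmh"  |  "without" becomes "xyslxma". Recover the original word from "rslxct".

The output letters match the input read backwards, each shifted +4: disturb reversed is brutsid. Two steps: reverse the string, then apply a Caesar shift of +4.
Undoing it on rslxct: shift back: r−4=n, s−4=o, l−4=h, x−4=t, c−4=y, t−4=p → nohtyp; then reverse → python.

python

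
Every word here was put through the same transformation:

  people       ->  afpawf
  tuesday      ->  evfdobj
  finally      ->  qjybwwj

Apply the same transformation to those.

espdf

The shift depends on letter class: consonant p→a is +11, but vowel e→f is +1. The rule splits by letter class: vowels +1, consonants +11.
For those: t(cons)+11=e, h(cons)+11=s, o(vowel)+1=p, s(cons)+11=d, e(vowel)+1=f.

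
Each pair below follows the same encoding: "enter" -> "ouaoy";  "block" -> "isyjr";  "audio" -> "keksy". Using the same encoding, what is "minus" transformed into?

tsuez

Vowels shift forward by 10 and consonants shift forward by 7.
Applying it to minus: m(cons)+7=t, i(vowel)+10=s, n(cons)+7=u, u(vowel)+10=e, s(cons)+7=z.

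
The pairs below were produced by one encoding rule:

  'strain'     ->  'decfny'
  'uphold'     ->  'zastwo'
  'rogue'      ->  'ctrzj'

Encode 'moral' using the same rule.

xtcfw

The shift depends on letter class: consonant s→d is +11, but vowel a→f is +5. The rule splits by letter class: vowels +5, consonants +11.
For moral: m(cons)+11=x, o(vowel)+5=t, r(cons)+11=c, a(vowel)+5=f, l(cons)+11=w.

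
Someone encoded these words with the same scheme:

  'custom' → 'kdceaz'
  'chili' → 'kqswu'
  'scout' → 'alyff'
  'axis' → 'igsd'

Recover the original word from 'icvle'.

In custom: c→k is +8, u→d is +9, s→c is +10, t→e is +11 — the shift increases by 1 each position. The shift increases by 1 at each position, starting from +8: 8, 9, 10, ….
Reversing it on icvle: i−8=a, c−9=t, v−10=l, l−11=a, e−12=s.

atlas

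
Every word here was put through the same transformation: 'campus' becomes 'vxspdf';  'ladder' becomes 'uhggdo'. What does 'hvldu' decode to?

raise

The output letters match the input read backwards, each shifted +3: campus reversed is supmac. Read the word backwards and shift each letter +3.
Undoing it on hvldu: shift back: h−3=e, v−3=s, l−3=i, d−3=a, u−3=r → esiar; then reverse → raise.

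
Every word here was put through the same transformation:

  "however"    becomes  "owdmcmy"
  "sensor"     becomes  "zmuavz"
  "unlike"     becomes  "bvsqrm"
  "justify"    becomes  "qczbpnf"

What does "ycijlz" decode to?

rubber

A repeating key of period 2 is used — shifts +7, +8 over and over.
Decoding ycijlz: y−7=r, c−8=u, i−7=b, j−8=b, l−7=e, z−8=r.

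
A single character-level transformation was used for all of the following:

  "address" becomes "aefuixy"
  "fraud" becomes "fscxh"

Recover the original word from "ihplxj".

ignite

Each letter shifts forward by its position index (0, 1, 2, …) — the shift grows by one for each successive letter.
Reversing it on ihplxj: i−0=i, h−1=g, p−2=n, l−3=i, x−4=t, j−5=e.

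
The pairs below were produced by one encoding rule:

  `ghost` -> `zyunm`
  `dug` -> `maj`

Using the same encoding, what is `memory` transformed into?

exusks

The output letters match the input read backwards, each shifted +6: ghost reversed is tsohg. Read the word backwards and shift each letter +6.
On memory: reverse → yromem; then shift: y+6=e, r+6=x, o+6=u, m+6=s, e+6=k, m+6=s.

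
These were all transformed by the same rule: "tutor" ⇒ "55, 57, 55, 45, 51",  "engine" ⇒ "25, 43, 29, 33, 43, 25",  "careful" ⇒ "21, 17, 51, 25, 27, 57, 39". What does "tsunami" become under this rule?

t(#20)→55 and u(#21)→57: differences scale by 2, so n = 2·pos + 15. With a=1..z=26, the number is 2·pos + 15.
Applying it to tsunami: t=20→55, s=19→53, u=21→57, n=14→43, a=1→17, m=13→41, i=9→33.

55, 53, 57, 43, 17, 41, 33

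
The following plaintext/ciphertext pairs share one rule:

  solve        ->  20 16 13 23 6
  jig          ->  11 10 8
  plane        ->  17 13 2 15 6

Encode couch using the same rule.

s is letter #19 and maps to 20: an offset of 1. Each letter is replaced by its alphabet position (a=1..z=26) + 1.
On couch: c=3→4, o=15→16, u=21→22, c=3→4, h=8→9.

4 16 22 4 9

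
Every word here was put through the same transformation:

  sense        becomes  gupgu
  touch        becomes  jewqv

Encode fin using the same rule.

pkh

The output letters match the input read backwards, each shifted +2: sense reversed is esnes. Read the word backwards and shift each letter +2.
On fin: reverse → nif; then shift: n+2=p, i+2=k, f+2=h.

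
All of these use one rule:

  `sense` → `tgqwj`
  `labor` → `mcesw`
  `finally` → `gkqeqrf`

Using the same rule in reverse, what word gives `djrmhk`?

Letter i (0-indexed) is shifted by i+1, so successive shifts are 1, 2, 3, ….
Reversing it on djrmhk: d−1=c, j−2=h, r−3=o, m−4=i, h−5=c, k−6=e.

choice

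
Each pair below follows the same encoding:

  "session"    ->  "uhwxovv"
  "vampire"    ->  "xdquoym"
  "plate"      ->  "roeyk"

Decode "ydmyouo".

In session: s→u is +2, e→h is +3, s→w is +4, s→x is +5 — the shift increases by 1 each position. Letter i (0-indexed) is shifted by i+2, so successive shifts are 2, 3, 4, ….
Decoding ydmyouo: y−2=w, d−3=a, m−4=i, y−5=t, o−6=i, u−7=n, o−8=g.

waiting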